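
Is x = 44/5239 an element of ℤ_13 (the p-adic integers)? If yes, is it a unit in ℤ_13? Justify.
x ∉ ℤ_13 (v_13(x) = -2 < 0)

ℤ_13 = {x ∈ ℚ_13 : v_13(x) ≥ 0} and ℤ_13^× = {x ∈ ℤ_13 : v_13(x) = 0}. Here v_13(44/5239) = v_13(num) − v_13(den) = -2; compare against these criteria.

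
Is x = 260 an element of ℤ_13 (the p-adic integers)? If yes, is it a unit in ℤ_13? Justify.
x ∈ ℤ_13 but not a unit; v_13(x) = 1 > 0

ℤ_13 = {x ∈ ℚ_13 : v_13(x) ≥ 0} and ℤ_13^× = {x ∈ ℤ_13 : v_13(x) = 0}. Here v_13(260) = v_13(num) − v_13(den) = 1; compare against these criteria.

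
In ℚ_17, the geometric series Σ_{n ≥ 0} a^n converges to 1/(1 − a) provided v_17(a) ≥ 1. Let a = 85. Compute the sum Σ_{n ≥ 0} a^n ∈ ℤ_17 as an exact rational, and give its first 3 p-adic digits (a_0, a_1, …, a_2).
Σ a^n = 1/(1 − a) = -1/84;  first 3 digits = (1, 5, 8)

v_17(a) = 1 ≥ 1, so the series converges in ℤ_17 to 1/(1 − a) = 1/(1 − 85) = -1/84. Expand this rational in ℤ_17: compute digits iteratively via d_i = x_i mod 17, x_{i+1} = (x_i − d_i)/17. The first 3 digits are (1, 5, 8).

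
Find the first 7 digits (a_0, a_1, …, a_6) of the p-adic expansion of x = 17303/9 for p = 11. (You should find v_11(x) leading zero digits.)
(a_0, …, a_6) = (0, 0, 0, 10, 9, 4, 2)

v_11(17303/9) = 3, so a_0 = ... = a_2 = 0. Factor out: x = 11^3 · u with u = 13/9 a unit in ℤ_11. Expand u iteratively via a_{v+i} = u_i mod 11, u_{i+1} = (u_i − a_{v+i})/11:
  u_0 = 13/9;  a_3 = 10;  u_1 = (u_0 − 10)/11 = -7/9
  u_1 = -7/9;  a_4 = 9;  u_2 = (u_1 − 9)/11 = -8/9
  u_2 = -8/9;  a_5 = 4;  u_3 = (u_2 − 4)/11 = -4/9
  u_3 = -4/9;  a_6 = 2;  u_4 = (u_3 − 2)/11 = -2/9
Digits: (0, 0, 0, 10, 9, 4, 2).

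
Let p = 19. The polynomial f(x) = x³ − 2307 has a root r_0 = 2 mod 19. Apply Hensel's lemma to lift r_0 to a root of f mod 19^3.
r_2 = 2871 (mod 6859)

Hensel: r_{i+1} = r_i − f(r_i)/f′(r_i) mod 19^{i+2}, where f′(x) = 3x². Iterate:
  r_0 = 2 (mod 19)
  r_1 = 344 (mod 361)
  r_2 = 2871 (mod 6859)
Final: r = 2871 with f(r) ≡ 0 mod 19^3.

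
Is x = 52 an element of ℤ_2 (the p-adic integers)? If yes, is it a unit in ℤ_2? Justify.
x ∈ ℤ_2 but not a unit; v_2(x) = 2 > 0

ℤ_2 = {x ∈ ℚ_2 : v_2(x) ≥ 0} and ℤ_2^× = {x ∈ ℤ_2 : v_2(x) = 0}. Here v_2(52) = v_2(num) − v_2(den) = 2; compare against these criteria.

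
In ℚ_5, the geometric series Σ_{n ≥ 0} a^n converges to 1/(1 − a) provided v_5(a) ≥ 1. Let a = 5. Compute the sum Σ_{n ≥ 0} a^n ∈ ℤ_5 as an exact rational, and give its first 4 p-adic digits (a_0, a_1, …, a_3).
Σ a^n = 1/(1 − a) = -1/4;  first 4 digits = (1, 1, 1, 1)

v_5(a) = 1 ≥ 1, so the series converges in ℤ_5 to 1/(1 − a) = 1/(1 − 5) = -1/4. Expand this rational in ℤ_5: compute digits iteratively via d_i = x_i mod 5, x_{i+1} = (x_i − d_i)/5. The first 4 digits are (1, 1, 1, 1).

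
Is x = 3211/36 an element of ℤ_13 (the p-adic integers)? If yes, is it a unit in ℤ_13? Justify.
x ∈ ℤ_13 but not a unit; v_13(x) = 2 > 0

ℤ_13 = {x ∈ ℚ_13 : v_13(x) ≥ 0} and ℤ_13^× = {x ∈ ℤ_13 : v_13(x) = 0}. Here v_13(3211/36) = v_13(num) − v_13(den) = 2; compare against these criteria.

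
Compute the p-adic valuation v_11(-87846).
v_11(-87846) = 4

v_11(n) is the largest exponent k such that 11^k divides n. Factor out: -87846 = -11^4 · 6. (Sign doesn't affect v_p.) So v_11(-87846) = 4.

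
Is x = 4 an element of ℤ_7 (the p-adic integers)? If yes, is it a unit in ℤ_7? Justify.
x ∈ ℤ_7^× (unit); v_7(x) = 0

ℤ_7 = {x ∈ ℚ_7 : v_7(x) ≥ 0} and ℤ_7^× = {x ∈ ℤ_7 : v_7(x) = 0}. Here v_7(4) = v_7(num) − v_7(den) = 0; compare against these criteria.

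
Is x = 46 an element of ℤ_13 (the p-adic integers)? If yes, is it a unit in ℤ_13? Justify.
x ∈ ℤ_13^× (unit); v_13(x) = 0

ℤ_13 = {x ∈ ℚ_13 : v_13(x) ≥ 0} and ℤ_13^× = {x ∈ ℤ_13 : v_13(x) = 0}. Here v_13(46) = v_13(num) − v_13(den) = 0; compare against these criteria.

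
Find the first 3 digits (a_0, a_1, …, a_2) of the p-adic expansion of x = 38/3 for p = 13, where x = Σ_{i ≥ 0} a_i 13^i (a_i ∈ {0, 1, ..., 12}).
(a_0, …, a_2) = (4, 5, 4)

v_13(38/3) = 0 (numerator and denominator both coprime to 13), so x ∈ ℤ_13^×. Compute digits iteratively via a_i = x_i mod 13, x_{i+1} = (x_i − a_i)/13, with x_0 = x:
  x_0 = 38/3;  a_0 = 4;  x_1 = (x_0 − 4)/13 = 2/3
  x_1 = 2/3;  a_1 = 5;  x_2 = (x_1 − 5)/13 = -1/3
  x_2 = -1/3;  a_2 = 4;  x_3 = (x_2 − 4)/13 = -1/3
Digits: (4, 5, 4).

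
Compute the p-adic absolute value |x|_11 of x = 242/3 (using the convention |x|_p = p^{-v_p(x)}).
|242/3|_11 = 1/121

Step 1 — compute v_11(x) by factoring powers of 11 out of the numerator and denominator: v_11(242/3) = 2. Step 2 — apply |x|_p = p^{-v_p(x)} = 11^{-2} = 1/121.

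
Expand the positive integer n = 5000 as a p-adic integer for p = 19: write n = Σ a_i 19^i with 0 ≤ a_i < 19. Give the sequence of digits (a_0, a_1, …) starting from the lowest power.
(a_0, a_1, …) = (3, 16, 13)

Repeated division by 19 gives the digits low-to-high: 5000 = 3 + 16·19^1 + 13·19^2. Digit sequence: (3, 16, 13).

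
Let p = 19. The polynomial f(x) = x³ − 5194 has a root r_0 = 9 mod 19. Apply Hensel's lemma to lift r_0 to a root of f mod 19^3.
r_2 = 5481 (mod 6859)

Hensel: r_{i+1} = r_i − f(r_i)/f′(r_i) mod 19^{i+2}, where f′(x) = 3x². Iterate:
  r_0 = 9 (mod 19)
  r_1 = 66 (mod 361)
  r_2 = 5481 (mod 6859)
Final: r = 5481 with f(r) ≡ 0 mod 19^3.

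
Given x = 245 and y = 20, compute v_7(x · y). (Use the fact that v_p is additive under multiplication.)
v_7(4900) = 2

v_p(x) = 2 (factor: 245 = 7^2 · 5); v_p(y) = 0 (factor: 20 = 7^0 · 20). Additivity: v_p(xy) = v_p(x) + v_p(y) = 2 + 0 = 2. (Direct check: xy = 4900 = 7^2 · (100).)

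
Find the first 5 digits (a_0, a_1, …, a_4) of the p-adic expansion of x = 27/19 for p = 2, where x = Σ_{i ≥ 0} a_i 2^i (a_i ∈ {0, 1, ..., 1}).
(a_0, …, a_4) = (1, 0, 0, 1, 1)

v_2(27/19) = 0 (numerator and denominator both coprime to 2), so x ∈ ℤ_2^×. Compute digits iteratively via a_i = x_i mod 2, x_{i+1} = (x_i − a_i)/2, with x_0 = x:
  x_0 = 27/19;  a_0 = 1;  x_1 = (x_0 − 1)/2 = 4/19
  x_1 = 4/19;  a_1 = 0;  x_2 = (x_1 − 0)/2 = 2/19
  x_2 = 2/19;  a_2 = 0;  x_3 = (x_2 − 0)/2 = 1/19
  x_3 = 1/19;  a_3 = 1;  x_4 = (x_3 − 1)/2 = -9/19
  x_4 = -9/19;  a_4 = 1;  x_5 = (x_4 − 1)/2 = -14/19
Digits: (1, 0, 0, 1, 1).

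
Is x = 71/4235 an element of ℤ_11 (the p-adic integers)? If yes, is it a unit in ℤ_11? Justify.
x ∉ ℤ_11 (v_11(x) = -2 < 0)

ℤ_11 = {x ∈ ℚ_11 : v_11(x) ≥ 0} and ℤ_11^× = {x ∈ ℤ_11 : v_11(x) = 0}. Here v_11(71/4235) = v_11(num) − v_11(den) = -2; compare against these criteria.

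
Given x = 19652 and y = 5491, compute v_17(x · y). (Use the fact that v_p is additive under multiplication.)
v_17(107909132) = 5

v_p(x) = 3 (factor: 19652 = 17^3 · 4); v_p(y) = 2 (factor: 5491 = 17^2 · 19). Additivity: v_p(xy) = v_p(x) + v_p(y) = 3 + 2 = 5. (Direct check: xy = 107909132 = 17^5 · (76).)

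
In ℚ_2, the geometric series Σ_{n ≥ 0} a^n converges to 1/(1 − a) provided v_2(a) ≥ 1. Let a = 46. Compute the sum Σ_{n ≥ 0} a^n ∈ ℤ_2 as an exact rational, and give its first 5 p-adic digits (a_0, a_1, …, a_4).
Σ a^n = 1/(1 − a) = -1/45;  first 5 digits = (1, 1, 0, 1, 1)

v_2(a) = 1 ≥ 1, so the series converges in ℤ_2 to 1/(1 − a) = 1/(1 − 46) = -1/45. Expand this rational in ℤ_2: compute digits iteratively via d_i = x_i mod 2, x_{i+1} = (x_i − d_i)/2. The first 5 digits are (1, 1, 0, 1, 1).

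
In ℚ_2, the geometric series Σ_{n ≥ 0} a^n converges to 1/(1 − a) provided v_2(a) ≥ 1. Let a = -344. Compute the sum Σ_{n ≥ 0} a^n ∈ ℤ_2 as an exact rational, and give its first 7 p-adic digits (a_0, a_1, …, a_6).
Σ a^n = 1/(1 − a) = 1/345;  first 7 digits = (1, 0, 0, 1, 0, 1, 1)

v_2(a) = 3 ≥ 1, so the series converges in ℤ_2 to 1/(1 − a) = 1/(1 − (-344)) = 1/345. Expand this rational in ℤ_2: compute digits iteratively via d_i = x_i mod 2, x_{i+1} = (x_i − d_i)/2. The first 7 digits are (1, 0, 0, 1, 0, 1, 1).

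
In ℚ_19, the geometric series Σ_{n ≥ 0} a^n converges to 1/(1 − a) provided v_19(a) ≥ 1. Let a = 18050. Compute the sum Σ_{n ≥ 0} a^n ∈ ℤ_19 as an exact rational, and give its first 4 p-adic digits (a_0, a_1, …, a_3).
Σ a^n = 1/(1 − a) = -1/18049;  first 4 digits = (1, 0, 12, 2)

v_19(a) = 2 ≥ 1, so the series converges in ℤ_19 to 1/(1 − a) = 1/(1 − 18050) = -1/18049. Expand this rational in ℤ_19: compute digits iteratively via d_i = x_i mod 19, x_{i+1} = (x_i − d_i)/19. The first 4 digits are (1, 0, 12, 2).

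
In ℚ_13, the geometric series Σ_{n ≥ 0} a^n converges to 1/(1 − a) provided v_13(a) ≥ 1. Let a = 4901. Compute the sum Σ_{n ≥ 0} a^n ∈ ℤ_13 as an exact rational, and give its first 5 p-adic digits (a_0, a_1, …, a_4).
Σ a^n = 1/(1 − a) = -1/4900;  first 5 digits = (1, 0, 3, 2, 9)

v_13(a) = 2 ≥ 1, so the series converges in ℤ_13 to 1/(1 − a) = 1/(1 − 4901) = -1/4900. Expand this rational in ℤ_13: compute digits iteratively via d_i = x_i mod 13, x_{i+1} = (x_i − d_i)/13. The first 5 digits are (1, 0, 3, 2, 9).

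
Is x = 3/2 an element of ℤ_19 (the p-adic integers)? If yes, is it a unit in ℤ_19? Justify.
x ∈ ℤ_19^× (unit); v_19(x) = 0

ℤ_19 = {x ∈ ℚ_19 : v_19(x) ≥ 0} and ℤ_19^× = {x ∈ ℤ_19 : v_19(x) = 0}. Here v_19(3/2) = v_19(num) − v_19(den) = 0; compare against these criteria.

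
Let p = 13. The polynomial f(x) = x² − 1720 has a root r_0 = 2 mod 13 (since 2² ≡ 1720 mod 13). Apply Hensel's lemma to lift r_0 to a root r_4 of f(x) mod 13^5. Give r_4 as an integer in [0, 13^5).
r_4 = 16486 (mod 371293)

Hensel's recurrence: r_{i+1} = r_i − f(r_i)·(f′(r_i))^{-1} mod 13^{i+2}, with f′(x) = 2x. Iterate:
  r_0 = 2 (mod 13)
  r_1 = 93 (mod 169)
  r_2 = 1107 (mod 2197)
  r_3 = 16486 (mod 28561)
  r_4 = 16486 (mod 371293)
Final: r_4 = 16486, and one checks f(r_4) ≡ 0 mod 13^5.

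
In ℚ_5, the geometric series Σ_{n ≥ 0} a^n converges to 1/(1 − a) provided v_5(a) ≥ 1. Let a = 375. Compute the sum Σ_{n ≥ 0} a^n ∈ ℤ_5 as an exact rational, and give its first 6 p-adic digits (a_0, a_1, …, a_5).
Σ a^n = 1/(1 − a) = -1/374;  first 6 digits = (1, 0, 0, 3, 0, 0)

v_5(a) = 3 ≥ 1, so the series converges in ℤ_5 to 1/(1 − a) = 1/(1 − 375) = -1/374. Expand this rational in ℤ_5: compute digits iteratively via d_i = x_i mod 5, x_{i+1} = (x_i − d_i)/5. The first 6 digits are (1, 0, 0, 3, 0, 0).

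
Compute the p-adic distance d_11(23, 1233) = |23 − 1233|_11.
d_11(23, 1233) = 1/121

Step 1 — x − y = 23 − 1233 = -1210. Step 2 — v_11(-1210) = 2 (factor: -1210 = −(11^2 · 10); the sign does not affect v_p). Step 3 — |x − y|_11 = 11^{-2} = 1/121.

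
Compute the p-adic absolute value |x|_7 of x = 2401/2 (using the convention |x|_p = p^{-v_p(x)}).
|2401/2|_7 = 1/2401

Step 1 — compute v_7(x) by factoring powers of 7 out of the numerator and denominator: v_7(2401/2) = 4. Step 2 — apply |x|_p = p^{-v_p(x)} = 7^{-4} = 1/2401.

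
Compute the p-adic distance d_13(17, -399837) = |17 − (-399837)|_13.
d_13(17, -399837) = 1/28561

Step 1 — x − y = 17 − (-399837) = 399854. Step 2 — v_13(399854) = 4 (factor: 399854 = (13^4 · 14); the sign does not affect v_p). Step 3 — |x − y|_13 = 13^{-4} = 1/28561.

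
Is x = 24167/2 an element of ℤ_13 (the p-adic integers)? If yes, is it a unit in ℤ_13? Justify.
x ∈ ℤ_13 but not a unit; v_13(x) = 3 > 0

ℤ_13 = {x ∈ ℚ_13 : v_13(x) ≥ 0} and ℤ_13^× = {x ∈ ℤ_13 : v_13(x) = 0}. Here v_13(24167/2) = v_13(num) − v_13(den) = 3; compare against these criteria.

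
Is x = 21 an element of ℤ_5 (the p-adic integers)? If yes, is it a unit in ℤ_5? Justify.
x ∈ ℤ_5^× (unit); v_5(x) = 0

ℤ_5 = {x ∈ ℚ_5 : v_5(x) ≥ 0} and ℤ_5^× = {x ∈ ℤ_5 : v_5(x) = 0}. Here v_5(21) = v_5(num) − v_5(den) = 0; compare against these criteria.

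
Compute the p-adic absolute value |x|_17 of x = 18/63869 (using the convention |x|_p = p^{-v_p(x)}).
|18/63869|_17 = 4913

Step 1 — compute v_17(x) by factoring powers of 17 out of the numerator and denominator: v_17(18/63869) = -3. Step 2 — apply |x|_p = p^{-v_p(x)} = 17^{3} = 4913.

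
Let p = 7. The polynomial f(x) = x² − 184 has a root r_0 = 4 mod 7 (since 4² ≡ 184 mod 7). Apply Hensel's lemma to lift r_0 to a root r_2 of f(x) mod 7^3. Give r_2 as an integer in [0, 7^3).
r_2 = 270 (mod 343)

Hensel's recurrence: r_{i+1} = r_i − f(r_i)·(f′(r_i))^{-1} mod 7^{i+2}, with f′(x) = 2x. Iterate:
  r_0 = 4 (mod 7)
  r_1 = 25 (mod 49)
  r_2 = 270 (mod 343)
Final: r_2 = 270, and one checks f(r_2) ≡ 0 mod 7^3.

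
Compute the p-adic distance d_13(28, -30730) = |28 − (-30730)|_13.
d_13(28, -30730) = 1/2197

Step 1 — x − y = 28 − (-30730) = 30758. Step 2 — v_13(30758) = 3 (factor: 30758 = (13^3 · 14); the sign does not affect v_p). Step 3 — |x − y|_13 = 13^{-3} = 1/2197.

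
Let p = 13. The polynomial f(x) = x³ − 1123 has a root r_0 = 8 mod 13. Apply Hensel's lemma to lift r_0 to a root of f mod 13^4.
r_3 = 2283 (mod 28561)

Hensel: r_{i+1} = r_i − f(r_i)/f′(r_i) mod 13^{i+2}, where f′(x) = 3x². Iterate:
  r_0 = 8 (mod 13)
  r_1 = 86 (mod 169)
  r_2 = 86 (mod 2197)
  r_3 = 2283 (mod 28561)
Final: r = 2283 with f(r) ≡ 0 mod 13^4.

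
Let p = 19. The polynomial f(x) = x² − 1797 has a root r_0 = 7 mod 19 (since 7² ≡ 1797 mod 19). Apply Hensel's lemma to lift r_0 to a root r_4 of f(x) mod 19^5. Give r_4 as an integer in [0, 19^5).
r_4 = 2120749 (mod 2476099)

Hensel's recurrence: r_{i+1} = r_i − f(r_i)·(f′(r_i))^{-1} mod 19^{i+2}, with f′(x) = 2x. Iterate:
  r_0 = 7 (mod 19)
  r_1 = 235 (mod 361)
  r_2 = 1318 (mod 6859)
  r_3 = 35613 (mod 130321)
  r_4 = 2120749 (mod 2476099)
Final: r_4 = 2120749, and one checks f(r_4) ≡ 0 mod 19^5.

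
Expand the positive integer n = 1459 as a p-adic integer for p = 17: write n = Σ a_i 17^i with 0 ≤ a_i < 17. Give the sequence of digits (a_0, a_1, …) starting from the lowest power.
(a_0, a_1, …) = (14, 0, 5)

Repeated division by 17 gives the digits low-to-high: 1459 = 14 + 5·17^2. Digit sequence: (14, 0, 5).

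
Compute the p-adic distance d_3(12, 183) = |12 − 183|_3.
d_3(12, 183) = 1/9

Step 1 — x − y = 12 − 183 = -171. Step 2 — v_3(-171) = 2 (factor: -171 = −(3^2 · 19); the sign does not affect v_p). Step 3 — |x − y|_3 = 3^{-2} = 1/9.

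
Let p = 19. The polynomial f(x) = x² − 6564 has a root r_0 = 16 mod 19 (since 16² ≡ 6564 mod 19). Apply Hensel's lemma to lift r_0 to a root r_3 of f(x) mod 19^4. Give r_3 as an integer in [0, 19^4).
r_3 = 79227 (mod 130321)

Hensel's recurrence: r_{i+1} = r_i − f(r_i)·(f′(r_i))^{-1} mod 19^{i+2}, with f′(x) = 2x. Iterate:
  r_0 = 16 (mod 19)
  r_1 = 168 (mod 361)
  r_2 = 3778 (mod 6859)
  r_3 = 79227 (mod 130321)
Final: r_3 = 79227, and one checks f(r_3) ≡ 0 mod 19^4.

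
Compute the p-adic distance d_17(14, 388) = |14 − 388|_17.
d_17(14, 388) = 1/17

Step 1 — x − y = 14 − 388 = -374. Step 2 — v_17(-374) = 1 (factor: -374 = −(17^1 · 22); the sign does not affect v_p). Step 3 — |x − y|_17 = 17^{-1} = 1/17.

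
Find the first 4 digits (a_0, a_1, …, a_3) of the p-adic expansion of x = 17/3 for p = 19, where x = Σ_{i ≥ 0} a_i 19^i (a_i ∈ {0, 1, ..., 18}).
(a_0, …, a_3) = (12, 6, 6, 6)

v_19(17/3) = 0 (numerator and denominator both coprime to 19), so x ∈ ℤ_19^×. Compute digits iteratively via a_i = x_i mod 19, x_{i+1} = (x_i − a_i)/19, with x_0 = x:
  x_0 = 17/3;  a_0 = 12;  x_1 = (x_0 − 12)/19 = -1/3
  x_1 = -1/3;  a_1 = 6;  x_2 = (x_1 − 6)/19 = -1/3
  x_2 = -1/3;  a_2 = 6;  x_3 = (x_2 − 6)/19 = -1/3
  x_3 = -1/3;  a_3 = 6;  x_4 = (x_3 − 6)/19 = -1/3
Digits: (12, 6, 6, 6).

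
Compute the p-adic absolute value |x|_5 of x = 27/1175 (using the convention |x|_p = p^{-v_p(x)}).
|27/1175|_5 = 25

Step 1 — compute v_5(x) by factoring powers of 5 out of the numerator and denominator: v_5(27/1175) = -2. Step 2 — apply |x|_p = p^{-v_p(x)} = 5^{2} = 25.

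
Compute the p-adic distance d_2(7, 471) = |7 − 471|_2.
d_2(7, 471) = 1/16

Step 1 — x − y = 7 − 471 = -464. Step 2 — v_2(-464) = 4 (factor: -464 = −(2^4 · 29); the sign does not affect v_p). Step 3 — |x − y|_2 = 2^{-4} = 1/16.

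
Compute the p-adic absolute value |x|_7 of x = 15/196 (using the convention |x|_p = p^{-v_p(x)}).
|15/196|_7 = 49

Step 1 — compute v_7(x) by factoring powers of 7 out of the numerator and denominator: v_7(15/196) = -2. Step 2 — apply |x|_p = p^{-v_p(x)} = 7^{2} = 49.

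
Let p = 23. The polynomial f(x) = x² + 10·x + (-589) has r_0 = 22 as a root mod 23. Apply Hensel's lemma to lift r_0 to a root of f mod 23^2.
r_1 = 206 (mod 529)

Hensel: r_{i+1} = r_i − f(r_i)·(f′(r_i))^{-1} mod 23^{i+2}, f′(x) = 2x + 10. Iterate:
  r_0 = 22 (mod 23)
  r_1 = 206 (mod 529)
Final: r = 206 satisfies f(r) ≡ 0 mod 23^2.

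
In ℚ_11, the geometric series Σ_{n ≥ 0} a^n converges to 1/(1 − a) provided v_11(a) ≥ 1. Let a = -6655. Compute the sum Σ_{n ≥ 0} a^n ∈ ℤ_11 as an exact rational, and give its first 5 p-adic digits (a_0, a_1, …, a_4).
Σ a^n = 1/(1 − a) = 1/6656;  first 5 digits = (1, 0, 0, 6, 10)

v_11(a) = 3 ≥ 1, so the series converges in ℤ_11 to 1/(1 − a) = 1/(1 − (-6655)) = 1/6656. Expand this rational in ℤ_11: compute digits iteratively via d_i = x_i mod 11, x_{i+1} = (x_i − d_i)/11. The first 5 digits are (1, 0, 0, 6, 10).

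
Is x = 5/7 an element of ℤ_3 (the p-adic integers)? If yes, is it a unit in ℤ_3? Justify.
x ∈ ℤ_3^× (unit); v_3(x) = 0

ℤ_3 = {x ∈ ℚ_3 : v_3(x) ≥ 0} and ℤ_3^× = {x ∈ ℤ_3 : v_3(x) = 0}. Here v_3(5/7) = v_3(num) − v_3(den) = 0; compare against these criteria.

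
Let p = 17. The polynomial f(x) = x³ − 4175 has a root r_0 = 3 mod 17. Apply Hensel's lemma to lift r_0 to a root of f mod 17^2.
r_1 = 71 (mod 289)

Hensel: r_{i+1} = r_i − f(r_i)/f′(r_i) mod 17^{i+2}, where f′(x) = 3x². Iterate:
  r_0 = 3 (mod 17)
  r_1 = 71 (mod 289)
Final: r = 71 with f(r) ≡ 0 mod 17^2.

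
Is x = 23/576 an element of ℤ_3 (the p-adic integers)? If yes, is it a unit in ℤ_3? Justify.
x ∉ ℤ_3 (v_3(x) = -2 < 0)

ℤ_3 = {x ∈ ℚ_3 : v_3(x) ≥ 0} and ℤ_3^× = {x ∈ ℤ_3 : v_3(x) = 0}. Here v_3(23/576) = v_3(num) − v_3(den) = -2; compare against these criteria.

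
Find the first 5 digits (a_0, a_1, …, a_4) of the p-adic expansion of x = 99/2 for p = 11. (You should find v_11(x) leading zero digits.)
(a_0, …, a_4) = (0, 10, 5, 5, 5)

v_11(99/2) = 1, so a_0 = ... = a_0 = 0. Factor out: x = 11^1 · u with u = 9/2 a unit in ℤ_11. Expand u iteratively via a_{v+i} = u_i mod 11, u_{i+1} = (u_i − a_{v+i})/11:
  u_0 = 9/2;  a_1 = 10;  u_1 = (u_0 − 10)/11 = -1/2
  u_1 = -1/2;  a_2 = 5;  u_2 = (u_1 − 5)/11 = -1/2
  u_2 = -1/2;  a_3 = 5;  u_3 = (u_2 − 5)/11 = -1/2
  u_3 = -1/2;  a_4 = 5;  u_4 = (u_3 − 5)/11 = -1/2
Digits: (0, 10, 5, 5, 5).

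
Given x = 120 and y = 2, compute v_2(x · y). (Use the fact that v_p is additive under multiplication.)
v_2(240) = 4

v_p(x) = 3 (factor: 120 = 2^3 · 15); v_p(y) = 1 (factor: 2 = 2^1 · 1). Additivity: v_p(xy) = v_p(x) + v_p(y) = 3 + 1 = 4. (Direct check: xy = 240 = 2^4 · (15).)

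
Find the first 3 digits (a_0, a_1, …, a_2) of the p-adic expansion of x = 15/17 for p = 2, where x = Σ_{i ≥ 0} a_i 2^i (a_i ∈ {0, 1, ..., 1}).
(a_0, …, a_2) = (1, 1, 1)

v_2(15/17) = 0 (numerator and denominator both coprime to 2), so x ∈ ℤ_2^×. Compute digits iteratively via a_i = x_i mod 2, x_{i+1} = (x_i − a_i)/2, with x_0 = x:
  x_0 = 15/17;  a_0 = 1;  x_1 = (x_0 − 1)/2 = -1/17
  x_1 = -1/17;  a_1 = 1;  x_2 = (x_1 − 1)/2 = -9/17
  x_2 = -9/17;  a_2 = 1;  x_3 = (x_2 − 1)/2 = -13/17
Digits: (1, 1, 1).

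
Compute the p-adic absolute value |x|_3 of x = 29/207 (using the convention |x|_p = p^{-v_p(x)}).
|29/207|_3 = 9

Step 1 — compute v_3(x) by factoring powers of 3 out of the numerator and denominator: v_3(29/207) = -2. Step 2 — apply |x|_p = p^{-v_p(x)} = 3^{2} = 9.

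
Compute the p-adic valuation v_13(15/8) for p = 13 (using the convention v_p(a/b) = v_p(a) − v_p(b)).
v_13(15/8) = 0

Factor powers of 13 from the numerator and denominator of the reduced fraction: 15 = 13^0 · 15 and 8 = 13^0 · 8. Apply v_p(a/b) = v_p(a) − v_p(b): v_13(15/8) = 0 − 0 = 0.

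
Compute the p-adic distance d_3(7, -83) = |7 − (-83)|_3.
d_3(7, -83) = 1/9

Step 1 — x − y = 7 − (-83) = 90. Step 2 — v_3(90) = 2 (factor: 90 = (3^2 · 10); the sign does not affect v_p). Step 3 — |x − y|_3 = 3^{-2} = 1/9.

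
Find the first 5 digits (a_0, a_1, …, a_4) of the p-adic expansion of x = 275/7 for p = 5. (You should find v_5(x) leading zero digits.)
(a_0, …, a_4) = (0, 0, 3, 4, 2)

v_5(275/7) = 2, so a_0 = ... = a_1 = 0. Factor out: x = 5^2 · u with u = 11/7 a unit in ℤ_5. Expand u iteratively via a_{v+i} = u_i mod 5, u_{i+1} = (u_i − a_{v+i})/5:
  u_0 = 11/7;  a_2 = 3;  u_1 = (u_0 − 3)/5 = -2/7
  u_1 = -2/7;  a_3 = 4;  u_2 = (u_1 − 4)/5 = -6/7
  u_2 = -6/7;  a_4 = 2;  u_3 = (u_2 − 2)/5 = -4/7
Digits: (0, 0, 3, 4, 2).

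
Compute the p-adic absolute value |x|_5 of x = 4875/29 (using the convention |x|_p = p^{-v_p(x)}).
|4875/29|_5 = 1/125

Step 1 — compute v_5(x) by factoring powers of 5 out of the numerator and denominator: v_5(4875/29) = 3. Step 2 — apply |x|_p = p^{-v_p(x)} = 5^{-3} = 1/125.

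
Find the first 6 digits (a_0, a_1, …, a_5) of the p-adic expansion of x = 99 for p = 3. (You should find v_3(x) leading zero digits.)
(a_0, …, a_5) = (0, 0, 2, 0, 1, 0)

v_3(99) = 2, so a_0 = ... = a_1 = 0. Factor out: x = 3^2 · u with u = 11 a unit in ℤ_3. Expand u iteratively via a_{v+i} = u_i mod 3, u_{i+1} = (u_i − a_{v+i})/3:
  u_0 = 11;  a_2 = 2;  u_1 = (u_0 − 2)/3 = 3
  u_1 = 3;  a_3 = 0;  u_2 = (u_1 − 0)/3 = 1
  u_2 = 1;  a_4 = 1;  u_3 = (u_2 − 1)/3 = 0
  u_3 = 0;  a_5 = 0;  u_4 = (u_3 − 0)/3 = 0
Digits: (0, 0, 2, 0, 1, 0).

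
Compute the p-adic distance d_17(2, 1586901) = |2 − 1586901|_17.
d_17(2, 1586901) = 1/83521

Step 1 — x − y = 2 − 1586901 = -1586899. Step 2 — v_17(-1586899) = 4 (factor: -1586899 = −(17^4 · 19); the sign does not affect v_p). Step 3 — |x − y|_17 = 17^{-4} = 1/83521.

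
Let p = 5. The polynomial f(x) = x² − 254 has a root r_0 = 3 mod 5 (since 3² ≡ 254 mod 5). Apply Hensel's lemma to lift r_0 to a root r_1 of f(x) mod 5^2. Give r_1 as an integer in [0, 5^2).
r_1 = 23 (mod 25)

Hensel's recurrence: r_{i+1} = r_i − f(r_i)·(f′(r_i))^{-1} mod 5^{i+2}, with f′(x) = 2x. Iterate:
  r_0 = 3 (mod 5)
  r_1 = 23 (mod 25)
Final: r_1 = 23, and one checks f(r_1) ≡ 0 mod 5^2.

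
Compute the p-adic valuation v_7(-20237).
v_7(-20237) = 3

v_7(n) is the largest exponent k such that 7^k divides n. Factor out: -20237 = -7^3 · 59. (Sign doesn't affect v_p.) So v_7(-20237) = 3.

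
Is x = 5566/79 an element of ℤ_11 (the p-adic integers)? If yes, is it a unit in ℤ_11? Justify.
x ∈ ℤ_11 but not a unit; v_11(x) = 2 > 0

ℤ_11 = {x ∈ ℚ_11 : v_11(x) ≥ 0} and ℤ_11^× = {x ∈ ℤ_11 : v_11(x) = 0}. Here v_11(5566/79) = v_11(num) − v_11(den) = 2; compare against these criteria.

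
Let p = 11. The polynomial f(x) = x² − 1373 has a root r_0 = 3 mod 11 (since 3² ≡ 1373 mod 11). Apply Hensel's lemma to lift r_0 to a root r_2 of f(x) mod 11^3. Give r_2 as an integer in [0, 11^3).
r_2 = 1279 (mod 1331)

Hensel's recurrence: r_{i+1} = r_i − f(r_i)·(f′(r_i))^{-1} mod 11^{i+2}, with f′(x) = 2x. Iterate:
  r_0 = 3 (mod 11)
  r_1 = 69 (mod 121)
  r_2 = 1279 (mod 1331)
Final: r_2 = 1279, and one checks f(r_2) ≡ 0 mod 11^3.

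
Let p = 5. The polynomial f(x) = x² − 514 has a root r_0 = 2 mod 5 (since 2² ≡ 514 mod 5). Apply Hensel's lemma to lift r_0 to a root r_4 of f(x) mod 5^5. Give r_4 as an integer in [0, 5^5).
r_4 = 1292 (mod 3125)

Hensel's recurrence: r_{i+1} = r_i − f(r_i)·(f′(r_i))^{-1} mod 5^{i+2}, with f′(x) = 2x. Iterate:
  r_0 = 2 (mod 5)
  r_1 = 17 (mod 25)
  r_2 = 42 (mod 125)
  r_3 = 42 (mod 625)
  r_4 = 1292 (mod 3125)
Final: r_4 = 1292, and one checks f(r_4) ≡ 0 mod 5^5.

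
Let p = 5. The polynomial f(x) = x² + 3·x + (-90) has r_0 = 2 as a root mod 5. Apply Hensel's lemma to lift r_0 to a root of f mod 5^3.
r_2 = 17 (mod 125)

Hensel: r_{i+1} = r_i − f(r_i)·(f′(r_i))^{-1} mod 5^{i+2}, f′(x) = 2x + 3. Iterate:
  r_0 = 2 (mod 5)
  r_1 = 17 (mod 25)
  r_2 = 17 (mod 125)
Final: r = 17 satisfies f(r) ≡ 0 mod 5^3.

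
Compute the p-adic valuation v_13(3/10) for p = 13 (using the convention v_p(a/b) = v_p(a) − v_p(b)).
v_13(3/10) = 0

Factor powers of 13 from the numerator and denominator of the reduced fraction: 3 = 13^0 · 3 and 10 = 13^0 · 10. Apply v_p(a/b) = v_p(a) − v_p(b): v_13(3/10) = 0 − 0 = 0.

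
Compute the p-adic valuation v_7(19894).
v_7(19894) = 3

v_7(n) is the largest exponent k such that 7^k divides n. Factor out: 19894 = 7^3 · 58. (Sign doesn't affect v_p.) So v_7(19894) = 3.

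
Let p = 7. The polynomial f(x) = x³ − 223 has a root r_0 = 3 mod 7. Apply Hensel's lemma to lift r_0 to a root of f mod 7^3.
r_2 = 150 (mod 343)

Hensel: r_{i+1} = r_i − f(r_i)/f′(r_i) mod 7^{i+2}, where f′(x) = 3x². Iterate:
  r_0 = 3 (mod 7)
  r_1 = 3 (mod 49)
  r_2 = 150 (mod 343)
Final: r = 150 with f(r) ≡ 0 mod 7^3.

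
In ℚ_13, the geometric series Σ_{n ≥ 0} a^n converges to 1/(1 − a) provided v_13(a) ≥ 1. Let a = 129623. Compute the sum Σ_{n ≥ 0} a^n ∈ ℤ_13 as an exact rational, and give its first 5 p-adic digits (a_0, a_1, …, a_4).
Σ a^n = 1/(1 − a) = -1/129622;  first 5 digits = (1, 0, 0, 7, 4)

v_13(a) = 3 ≥ 1, so the series converges in ℤ_13 to 1/(1 − a) = 1/(1 − 129623) = -1/129622. Expand this rational in ℤ_13: compute digits iteratively via d_i = x_i mod 13, x_{i+1} = (x_i − d_i)/13. The first 5 digits are (1, 0, 0, 7, 4).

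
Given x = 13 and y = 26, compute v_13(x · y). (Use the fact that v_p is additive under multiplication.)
v_13(338) = 2

v_p(x) = 1 (factor: 13 = 13^1 · 1); v_p(y) = 1 (factor: 26 = 13^1 · 2). Additivity: v_p(xy) = v_p(x) + v_p(y) = 1 + 1 = 2. (Direct check: xy = 338 = 13^2 · (2).)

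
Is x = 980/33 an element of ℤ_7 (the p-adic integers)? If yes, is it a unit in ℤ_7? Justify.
x ∈ ℤ_7 but not a unit; v_7(x) = 2 > 0

ℤ_7 = {x ∈ ℚ_7 : v_7(x) ≥ 0} and ℤ_7^× = {x ∈ ℤ_7 : v_7(x) = 0}. Here v_7(980/33) = v_7(num) − v_7(den) = 2; compare against these criteria.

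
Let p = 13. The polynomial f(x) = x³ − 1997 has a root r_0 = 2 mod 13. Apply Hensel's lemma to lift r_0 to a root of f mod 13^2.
r_1 = 41 (mod 169)

Hensel: r_{i+1} = r_i − f(r_i)/f′(r_i) mod 13^{i+2}, where f′(x) = 3x². Iterate:
  r_0 = 2 (mod 13)
  r_1 = 41 (mod 169)
Final: r = 41 with f(r) ≡ 0 mod 13^2.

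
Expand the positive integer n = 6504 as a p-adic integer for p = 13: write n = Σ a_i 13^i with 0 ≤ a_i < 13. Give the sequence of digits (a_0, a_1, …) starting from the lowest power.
(a_0, a_1, …) = (4, 6, 12, 2)

Repeated division by 13 gives the digits low-to-high: 6504 = 4 + 6·13^1 + 12·13^2 + 2·13^3. Digit sequence: (4, 6, 12, 2).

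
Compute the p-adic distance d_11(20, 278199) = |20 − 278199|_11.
d_11(20, 278199) = 1/14641

Step 1 — x − y = 20 − 278199 = -278179. Step 2 — v_11(-278179) = 4 (factor: -278179 = −(11^4 · 19); the sign does not affect v_p). Step 3 — |x − y|_11 = 11^{-4} = 1/14641.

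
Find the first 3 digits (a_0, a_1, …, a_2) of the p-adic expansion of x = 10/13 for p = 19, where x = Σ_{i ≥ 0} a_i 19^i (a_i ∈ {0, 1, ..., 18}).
(a_0, …, a_2) = (11, 17, 2)

v_19(10/13) = 0 (numerator and denominator both coprime to 19), so x ∈ ℤ_19^×. Compute digits iteratively via a_i = x_i mod 19, x_{i+1} = (x_i − a_i)/19, with x_0 = x:
  x_0 = 10/13;  a_0 = 11;  x_1 = (x_0 − 11)/19 = -7/13
  x_1 = -7/13;  a_1 = 17;  x_2 = (x_1 − 17)/19 = -12/13
  x_2 = -12/13;  a_2 = 2;  x_3 = (x_2 − 2)/19 = -2/13
Digits: (11, 17, 2).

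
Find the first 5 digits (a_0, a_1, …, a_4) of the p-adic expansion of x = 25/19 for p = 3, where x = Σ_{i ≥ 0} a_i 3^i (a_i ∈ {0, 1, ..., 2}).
(a_0, …, a_4) = (1, 2, 0, 2, 1)

v_3(25/19) = 0 (numerator and denominator both coprime to 3), so x ∈ ℤ_3^×. Compute digits iteratively via a_i = x_i mod 3, x_{i+1} = (x_i − a_i)/3, with x_0 = x:
  x_0 = 25/19;  a_0 = 1;  x_1 = (x_0 − 1)/3 = 2/19
  x_1 = 2/19;  a_1 = 2;  x_2 = (x_1 − 2)/3 = -12/19
  x_2 = -12/19;  a_2 = 0;  x_3 = (x_2 − 0)/3 = -4/19
  x_3 = -4/19;  a_3 = 2;  x_4 = (x_3 − 2)/3 = -14/19
  x_4 = -14/19;  a_4 = 1;  x_5 = (x_4 − 1)/3 = -11/19
Digits: (1, 2, 0, 2, 1).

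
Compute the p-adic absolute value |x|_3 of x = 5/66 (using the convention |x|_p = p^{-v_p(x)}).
|5/66|_3 = 3

Step 1 — compute v_3(x) by factoring powers of 3 out of the numerator and denominator: v_3(5/66) = -1. Step 2 — apply |x|_p = p^{-v_p(x)} = 3^{1} = 3.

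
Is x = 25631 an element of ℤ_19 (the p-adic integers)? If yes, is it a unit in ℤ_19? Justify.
x ∈ ℤ_19 but not a unit; v_19(x) = 2 > 0

ℤ_19 = {x ∈ ℚ_19 : v_19(x) ≥ 0} and ℤ_19^× = {x ∈ ℤ_19 : v_19(x) = 0}. Here v_19(25631) = v_19(num) − v_19(den) = 2; compare against these criteria.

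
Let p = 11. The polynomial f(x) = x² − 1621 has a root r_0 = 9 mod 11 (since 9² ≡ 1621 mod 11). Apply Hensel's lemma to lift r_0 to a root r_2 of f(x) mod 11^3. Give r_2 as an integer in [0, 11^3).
r_2 = 955 (mod 1331)

Hensel's recurrence: r_{i+1} = r_i − f(r_i)·(f′(r_i))^{-1} mod 11^{i+2}, with f′(x) = 2x. Iterate:
  r_0 = 9 (mod 11)
  r_1 = 108 (mod 121)
  r_2 = 955 (mod 1331)
Final: r_2 = 955, and one checks f(r_2) ≡ 0 mod 11^3.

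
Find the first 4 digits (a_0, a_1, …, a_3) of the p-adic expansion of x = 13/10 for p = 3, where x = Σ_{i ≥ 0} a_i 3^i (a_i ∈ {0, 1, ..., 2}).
(a_0, …, a_3) = (1, 1, 0, 2)

v_3(13/10) = 0 (numerator and denominator both coprime to 3), so x ∈ ℤ_3^×. Compute digits iteratively via a_i = x_i mod 3, x_{i+1} = (x_i − a_i)/3, with x_0 = x:
  x_0 = 13/10;  a_0 = 1;  x_1 = (x_0 − 1)/3 = 1/10
  x_1 = 1/10;  a_1 = 1;  x_2 = (x_1 − 1)/3 = -3/10
  x_2 = -3/10;  a_2 = 0;  x_3 = (x_2 − 0)/3 = -1/10
  x_3 = -1/10;  a_3 = 2;  x_4 = (x_3 − 2)/3 = -7/10
Digits: (1, 1, 0, 2).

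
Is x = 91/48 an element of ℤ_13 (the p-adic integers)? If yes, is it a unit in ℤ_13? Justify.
x ∈ ℤ_13 but not a unit; v_13(x) = 1 > 0

ℤ_13 = {x ∈ ℚ_13 : v_13(x) ≥ 0} and ℤ_13^× = {x ∈ ℤ_13 : v_13(x) = 0}. Here v_13(91/48) = v_13(num) − v_13(den) = 1; compare against these criteria.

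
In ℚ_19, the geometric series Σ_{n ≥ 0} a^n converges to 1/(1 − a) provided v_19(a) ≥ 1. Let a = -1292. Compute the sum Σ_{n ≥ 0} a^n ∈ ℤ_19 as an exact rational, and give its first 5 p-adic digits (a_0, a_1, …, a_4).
Σ a^n = 1/(1 − a) = 1/1293;  first 5 digits = (1, 8, 3, 14, 4)

v_19(a) = 1 ≥ 1, so the series converges in ℤ_19 to 1/(1 − a) = 1/(1 − (-1292)) = 1/1293. Expand this rational in ℤ_19: compute digits iteratively via d_i = x_i mod 19, x_{i+1} = (x_i − d_i)/19. The first 5 digits are (1, 8, 3, 14, 4).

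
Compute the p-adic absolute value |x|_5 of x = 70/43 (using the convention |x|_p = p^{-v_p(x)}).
|70/43|_5 = 1/5

Step 1 — compute v_5(x) by factoring powers of 5 out of the numerator and denominator: v_5(70/43) = 1. Step 2 — apply |x|_p = p^{-v_p(x)} = 5^{-1} = 1/5.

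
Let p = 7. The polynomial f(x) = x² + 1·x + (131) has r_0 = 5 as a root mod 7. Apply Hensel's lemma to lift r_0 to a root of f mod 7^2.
r_1 = 26 (mod 49)

Hensel: r_{i+1} = r_i − f(r_i)·(f′(r_i))^{-1} mod 7^{i+2}, f′(x) = 2x + 1. Iterate:
  r_0 = 5 (mod 7)
  r_1 = 26 (mod 49)
Final: r = 26 satisfies f(r) ≡ 0 mod 7^2.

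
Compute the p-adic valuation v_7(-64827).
v_7(-64827) = 4

v_7(n) is the largest exponent k such that 7^k divides n. Factor out: -64827 = -7^4 · 27. (Sign doesn't affect v_p.) So v_7(-64827) = 4.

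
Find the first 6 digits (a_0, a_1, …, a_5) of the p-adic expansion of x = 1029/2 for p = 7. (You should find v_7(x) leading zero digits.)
(a_0, …, a_5) = (0, 0, 0, 5, 3, 3)

v_7(1029/2) = 3, so a_0 = ... = a_2 = 0. Factor out: x = 7^3 · u with u = 3/2 a unit in ℤ_7. Expand u iteratively via a_{v+i} = u_i mod 7, u_{i+1} = (u_i − a_{v+i})/7:
  u_0 = 3/2;  a_3 = 5;  u_1 = (u_0 − 5)/7 = -1/2
  u_1 = -1/2;  a_4 = 3;  u_2 = (u_1 − 3)/7 = -1/2
  u_2 = -1/2;  a_5 = 3;  u_3 = (u_2 − 3)/7 = -1/2
Digits: (0, 0, 0, 5, 3, 3).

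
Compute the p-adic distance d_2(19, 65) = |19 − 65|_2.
d_2(19, 65) = 1/2

Step 1 — x − y = 19 − 65 = -46. Step 2 — v_2(-46) = 1 (factor: -46 = −(2^1 · 23); the sign does not affect v_p). Step 3 — |x − y|_2 = 2^{-1} = 1/2.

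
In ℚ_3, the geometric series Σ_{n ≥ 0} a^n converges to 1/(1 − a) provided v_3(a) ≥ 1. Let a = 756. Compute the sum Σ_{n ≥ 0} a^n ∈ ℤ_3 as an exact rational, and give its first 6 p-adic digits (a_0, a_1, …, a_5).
Σ a^n = 1/(1 − a) = -1/755;  first 6 digits = (1, 0, 0, 1, 0, 0)

v_3(a) = 3 ≥ 1, so the series converges in ℤ_3 to 1/(1 − a) = 1/(1 − 756) = -1/755. Expand this rational in ℤ_3: compute digits iteratively via d_i = x_i mod 3, x_{i+1} = (x_i − d_i)/3. The first 6 digits are (1, 0, 0, 1, 0, 0).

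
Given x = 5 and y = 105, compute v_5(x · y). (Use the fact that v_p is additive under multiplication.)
v_5(525) = 2

v_p(x) = 1 (factor: 5 = 5^1 · 1); v_p(y) = 1 (factor: 105 = 5^1 · 21). Additivity: v_p(xy) = v_p(x) + v_p(y) = 1 + 1 = 2. (Direct check: xy = 525 = 5^2 · (21).)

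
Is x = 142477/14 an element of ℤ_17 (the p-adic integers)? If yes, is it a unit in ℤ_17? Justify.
x ∈ ℤ_17 but not a unit; v_17(x) = 3 > 0

ℤ_17 = {x ∈ ℚ_17 : v_17(x) ≥ 0} and ℤ_17^× = {x ∈ ℤ_17 : v_17(x) = 0}. Here v_17(142477/14) = v_17(num) − v_17(den) = 3; compare against these criteria.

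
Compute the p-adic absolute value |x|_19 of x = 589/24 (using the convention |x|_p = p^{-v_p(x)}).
|589/24|_19 = 1/19

Step 1 — compute v_19(x) by factoring powers of 19 out of the numerator and denominator: v_19(589/24) = 1. Step 2 — apply |x|_p = p^{-v_p(x)} = 19^{-1} = 1/19.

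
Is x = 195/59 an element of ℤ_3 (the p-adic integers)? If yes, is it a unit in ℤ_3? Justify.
x ∈ ℤ_3 but not a unit; v_3(x) = 1 > 0

ℤ_3 = {x ∈ ℚ_3 : v_3(x) ≥ 0} and ℤ_3^× = {x ∈ ℤ_3 : v_3(x) = 0}. Here v_3(195/59) = v_3(num) − v_3(den) = 1; compare against these criteria.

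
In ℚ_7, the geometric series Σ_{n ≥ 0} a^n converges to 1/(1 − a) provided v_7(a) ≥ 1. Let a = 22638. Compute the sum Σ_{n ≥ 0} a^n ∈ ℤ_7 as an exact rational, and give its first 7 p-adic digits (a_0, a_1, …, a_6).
Σ a^n = 1/(1 − a) = -1/22637;  first 7 digits = (1, 0, 0, 3, 2, 1, 2)

v_7(a) = 3 ≥ 1, so the series converges in ℤ_7 to 1/(1 − a) = 1/(1 − 22638) = -1/22637. Expand this rational in ℤ_7: compute digits iteratively via d_i = x_i mod 7, x_{i+1} = (x_i − d_i)/7. The first 7 digits are (1, 0, 0, 3, 2, 1, 2).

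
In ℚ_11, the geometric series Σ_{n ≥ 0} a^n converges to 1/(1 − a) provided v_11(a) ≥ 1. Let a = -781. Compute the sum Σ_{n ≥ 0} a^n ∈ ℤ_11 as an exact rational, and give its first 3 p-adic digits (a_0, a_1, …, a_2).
Σ a^n = 1/(1 − a) = 1/782;  first 3 digits = (1, 6, 7)

v_11(a) = 1 ≥ 1, so the series converges in ℤ_11 to 1/(1 − a) = 1/(1 − (-781)) = 1/782. Expand this rational in ℤ_11: compute digits iteratively via d_i = x_i mod 11, x_{i+1} = (x_i − d_i)/11. The first 3 digits are (1, 6, 7).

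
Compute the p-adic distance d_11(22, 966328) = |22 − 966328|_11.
d_11(22, 966328) = 1/161051

Step 1 — x − y = 22 − 966328 = -966306. Step 2 — v_11(-966306) = 5 (factor: -966306 = −(11^5 · 6); the sign does not affect v_p). Step 3 — |x − y|_11 = 11^{-5} = 1/161051.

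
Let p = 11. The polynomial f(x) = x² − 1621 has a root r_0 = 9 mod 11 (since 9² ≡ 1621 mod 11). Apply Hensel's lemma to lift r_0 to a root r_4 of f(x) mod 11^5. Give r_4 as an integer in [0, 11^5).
r_4 = 23582 (mod 161051)

Hensel's recurrence: r_{i+1} = r_i − f(r_i)·(f′(r_i))^{-1} mod 11^{i+2}, with f′(x) = 2x. Iterate:
  r_0 = 9 (mod 11)
  r_1 = 108 (mod 121)
  r_2 = 955 (mod 1331)
  r_3 = 8941 (mod 14641)
  r_4 = 23582 (mod 161051)
Final: r_4 = 23582, and one checks f(r_4) ≡ 0 mod 11^5.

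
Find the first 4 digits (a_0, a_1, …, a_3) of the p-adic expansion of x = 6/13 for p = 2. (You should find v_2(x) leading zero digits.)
(a_0, …, a_3) = (0, 1, 1, 1)

v_2(6/13) = 1, so a_0 = ... = a_0 = 0. Factor out: x = 2^1 · u with u = 3/13 a unit in ℤ_2. Expand u iteratively via a_{v+i} = u_i mod 2, u_{i+1} = (u_i − a_{v+i})/2:
  u_0 = 3/13;  a_1 = 1;  u_1 = (u_0 − 1)/2 = -5/13
  u_1 = -5/13;  a_2 = 1;  u_2 = (u_1 − 1)/2 = -9/13
  u_2 = -9/13;  a_3 = 1;  u_3 = (u_2 − 1)/2 = -11/13
Digits: (0, 1, 1, 1).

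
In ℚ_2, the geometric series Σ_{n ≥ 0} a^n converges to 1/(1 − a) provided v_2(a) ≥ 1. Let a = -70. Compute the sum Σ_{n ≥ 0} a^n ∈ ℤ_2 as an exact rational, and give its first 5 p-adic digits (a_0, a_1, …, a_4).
Σ a^n = 1/(1 − a) = 1/71;  first 5 digits = (1, 1, 1, 0, 1)

v_2(a) = 1 ≥ 1, so the series converges in ℤ_2 to 1/(1 − a) = 1/(1 − (-70)) = 1/71. Expand this rational in ℤ_2: compute digits iteratively via d_i = x_i mod 2, x_{i+1} = (x_i − d_i)/2. The first 5 digits are (1, 1, 1, 0, 1).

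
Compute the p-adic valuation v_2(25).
v_2(25) = 0

v_2(n) is the largest exponent k such that 2^k divides n. Factor out: 25 = 2^0 · 25. (Sign doesn't affect v_p.) So v_2(25) = 0.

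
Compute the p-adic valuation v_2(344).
v_2(344) = 3

v_2(n) is the largest exponent k such that 2^k divides n. Factor out: 344 = 2^3 · 43. (Sign doesn't affect v_p.) So v_2(344) = 3.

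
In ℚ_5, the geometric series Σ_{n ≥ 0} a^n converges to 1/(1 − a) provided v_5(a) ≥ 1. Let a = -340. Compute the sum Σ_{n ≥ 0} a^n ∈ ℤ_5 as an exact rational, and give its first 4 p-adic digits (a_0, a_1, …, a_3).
Σ a^n = 1/(1 − a) = 1/341;  first 4 digits = (1, 2, 0, 0)

v_5(a) = 1 ≥ 1, so the series converges in ℤ_5 to 1/(1 − a) = 1/(1 − (-340)) = 1/341. Expand this rational in ℤ_5: compute digits iteratively via d_i = x_i mod 5, x_{i+1} = (x_i − d_i)/5. The first 4 digits are (1, 2, 0, 0).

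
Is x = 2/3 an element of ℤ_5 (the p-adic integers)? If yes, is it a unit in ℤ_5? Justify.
x ∈ ℤ_5^× (unit); v_5(x) = 0

ℤ_5 = {x ∈ ℚ_5 : v_5(x) ≥ 0} and ℤ_5^× = {x ∈ ℤ_5 : v_5(x) = 0}. Here v_5(2/3) = v_5(num) − v_5(den) = 0; compare against these criteria.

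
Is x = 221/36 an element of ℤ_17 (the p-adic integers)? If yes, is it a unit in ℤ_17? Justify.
x ∈ ℤ_17 but not a unit; v_17(x) = 1 > 0

ℤ_17 = {x ∈ ℚ_17 : v_17(x) ≥ 0} and ℤ_17^× = {x ∈ ℤ_17 : v_17(x) = 0}. Here v_17(221/36) = v_17(num) − v_17(den) = 1; compare against these criteria.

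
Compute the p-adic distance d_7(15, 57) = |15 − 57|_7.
d_7(15, 57) = 1/7

Step 1 — x − y = 15 − 57 = -42. Step 2 — v_7(-42) = 1 (factor: -42 = −(7^1 · 6); the sign does not affect v_p). Step 3 — |x − y|_7 = 7^{-1} = 1/7.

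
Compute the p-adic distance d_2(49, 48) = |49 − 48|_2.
d_2(49, 48) = 1

Step 1 — x − y = 49 − 48 = 1. Step 2 — v_2(1) = 0 (factor: 1 = (2^0 · 1); the sign does not affect v_p). Step 3 — |x − y|_2 = 2^{0} = 1.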